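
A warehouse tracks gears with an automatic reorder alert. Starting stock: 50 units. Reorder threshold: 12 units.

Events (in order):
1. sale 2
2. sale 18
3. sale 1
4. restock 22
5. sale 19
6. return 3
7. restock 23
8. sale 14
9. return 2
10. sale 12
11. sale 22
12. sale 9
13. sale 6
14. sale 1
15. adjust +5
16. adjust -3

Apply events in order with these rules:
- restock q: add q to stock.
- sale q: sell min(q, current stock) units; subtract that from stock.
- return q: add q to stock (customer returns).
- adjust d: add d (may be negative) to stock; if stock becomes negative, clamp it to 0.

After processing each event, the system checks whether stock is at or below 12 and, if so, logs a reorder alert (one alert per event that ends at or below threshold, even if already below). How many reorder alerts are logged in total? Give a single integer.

Processing events:
Start: stock = 50
  Event 1 (sale 2): sell min(2,50)=2. stock: 50 - 2 = 48. total_sold = 2
  Event 2 (sale 18): sell min(18,48)=18. stock: 48 - 18 = 30. total_sold = 20
  Event 3 (sale 1): sell min(1,30)=1. stock: 30 - 1 = 29. total_sold = 21
  Event 4 (restock 22): 29 + 22 = 51
  Event 5 (sale 19): sell min(19,51)=19. stock: 51 - 19 = 32. total_sold = 40
  Event 6 (return 3): 32 + 3 = 35
  Event 7 (restock 23): 35 + 23 = 58
  Event 8 (sale 14): sell min(14,58)=14. stock: 58 - 14 = 44. total_sold = 54
  Event 9 (return 2): 44 + 2 = 46
  Event 10 (sale 12): sell min(12,46)=12. stock: 46 - 12 = 34. total_sold = 66
  Event 11 (sale 22): sell min(22,34)=22. stock: 34 - 22 = 12. total_sold = 88
  Event 12 (sale 9): sell min(9,12)=9. stock: 12 - 9 = 3. total_sold = 97
  Event 13 (sale 6): sell min(6,3)=3. stock: 3 - 3 = 0. total_sold = 100
  Event 14 (sale 1): sell min(1,0)=0. stock: 0 - 0 = 0. total_sold = 100
  Event 15 (adjust +5): 0 + 5 = 5
  Event 16 (adjust -3): 5 + -3 = 2
Final: stock = 2, total_sold = 100

Checking against threshold 12:
  After event 1: stock=48 > 12
  After event 2: stock=30 > 12
  After event 3: stock=29 > 12
  After event 4: stock=51 > 12
  After event 5: stock=32 > 12
  After event 6: stock=35 > 12
  After event 7: stock=58 > 12
  After event 8: stock=44 > 12
  After event 9: stock=46 > 12
  After event 10: stock=34 > 12
  After event 11: stock=12 <= 12 -> ALERT
  After event 12: stock=3 <= 12 -> ALERT
  After event 13: stock=0 <= 12 -> ALERT
  After event 14: stock=0 <= 12 -> ALERT
  After event 15: stock=5 <= 12 -> ALERT
  After event 16: stock=2 <= 12 -> ALERT
Alert events: [11, 12, 13, 14, 15, 16]. Count = 6

Answer: 6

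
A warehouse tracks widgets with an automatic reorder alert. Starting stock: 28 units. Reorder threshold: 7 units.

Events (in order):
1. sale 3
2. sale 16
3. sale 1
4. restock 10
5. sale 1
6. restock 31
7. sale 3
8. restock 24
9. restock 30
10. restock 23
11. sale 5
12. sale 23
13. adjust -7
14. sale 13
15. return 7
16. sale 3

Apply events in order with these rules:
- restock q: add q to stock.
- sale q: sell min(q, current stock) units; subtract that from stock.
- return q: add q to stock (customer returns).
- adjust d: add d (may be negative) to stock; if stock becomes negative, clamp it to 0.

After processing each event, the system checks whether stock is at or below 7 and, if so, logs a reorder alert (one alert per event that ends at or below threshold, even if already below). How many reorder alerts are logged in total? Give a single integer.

Answer: 0

Derivation:
Processing events:
Start: stock = 28
  Event 1 (sale 3): sell min(3,28)=3. stock: 28 - 3 = 25. total_sold = 3
  Event 2 (sale 16): sell min(16,25)=16. stock: 25 - 16 = 9. total_sold = 19
  Event 3 (sale 1): sell min(1,9)=1. stock: 9 - 1 = 8. total_sold = 20
  Event 4 (restock 10): 8 + 10 = 18
  Event 5 (sale 1): sell min(1,18)=1. stock: 18 - 1 = 17. total_sold = 21
  Event 6 (restock 31): 17 + 31 = 48
  Event 7 (sale 3): sell min(3,48)=3. stock: 48 - 3 = 45. total_sold = 24
  Event 8 (restock 24): 45 + 24 = 69
  Event 9 (restock 30): 69 + 30 = 99
  Event 10 (restock 23): 99 + 23 = 122
  Event 11 (sale 5): sell min(5,122)=5. stock: 122 - 5 = 117. total_sold = 29
  Event 12 (sale 23): sell min(23,117)=23. stock: 117 - 23 = 94. total_sold = 52
  Event 13 (adjust -7): 94 + -7 = 87
  Event 14 (sale 13): sell min(13,87)=13. stock: 87 - 13 = 74. total_sold = 65
  Event 15 (return 7): 74 + 7 = 81
  Event 16 (sale 3): sell min(3,81)=3. stock: 81 - 3 = 78. total_sold = 68
Final: stock = 78, total_sold = 68

Checking against threshold 7:
  After event 1: stock=25 > 7
  After event 2: stock=9 > 7
  After event 3: stock=8 > 7
  After event 4: stock=18 > 7
  After event 5: stock=17 > 7
  After event 6: stock=48 > 7
  After event 7: stock=45 > 7
  After event 8: stock=69 > 7
  After event 9: stock=99 > 7
  After event 10: stock=122 > 7
  After event 11: stock=117 > 7
  After event 12: stock=94 > 7
  After event 13: stock=87 > 7
  After event 14: stock=74 > 7
  After event 15: stock=81 > 7
  After event 16: stock=78 > 7
Alert events: []. Count = 0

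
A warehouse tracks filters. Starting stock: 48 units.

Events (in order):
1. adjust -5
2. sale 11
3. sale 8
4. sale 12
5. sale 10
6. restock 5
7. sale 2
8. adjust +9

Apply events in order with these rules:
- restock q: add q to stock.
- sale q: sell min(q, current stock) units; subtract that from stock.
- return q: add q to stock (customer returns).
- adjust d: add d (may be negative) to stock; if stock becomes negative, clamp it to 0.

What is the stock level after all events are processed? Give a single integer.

Processing events:
Start: stock = 48
  Event 1 (adjust -5): 48 + -5 = 43
  Event 2 (sale 11): sell min(11,43)=11. stock: 43 - 11 = 32. total_sold = 11
  Event 3 (sale 8): sell min(8,32)=8. stock: 32 - 8 = 24. total_sold = 19
  Event 4 (sale 12): sell min(12,24)=12. stock: 24 - 12 = 12. total_sold = 31
  Event 5 (sale 10): sell min(10,12)=10. stock: 12 - 10 = 2. total_sold = 41
  Event 6 (restock 5): 2 + 5 = 7
  Event 7 (sale 2): sell min(2,7)=2. stock: 7 - 2 = 5. total_sold = 43
  Event 8 (adjust +9): 5 + 9 = 14
Final: stock = 14, total_sold = 43

Answer: 14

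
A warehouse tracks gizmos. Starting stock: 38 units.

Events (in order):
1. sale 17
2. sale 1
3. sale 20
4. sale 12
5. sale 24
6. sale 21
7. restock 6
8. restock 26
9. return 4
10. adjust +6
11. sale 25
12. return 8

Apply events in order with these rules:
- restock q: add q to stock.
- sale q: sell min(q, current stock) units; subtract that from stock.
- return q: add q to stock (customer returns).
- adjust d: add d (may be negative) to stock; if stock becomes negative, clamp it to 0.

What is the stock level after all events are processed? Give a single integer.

Answer: 25

Derivation:
Processing events:
Start: stock = 38
  Event 1 (sale 17): sell min(17,38)=17. stock: 38 - 17 = 21. total_sold = 17
  Event 2 (sale 1): sell min(1,21)=1. stock: 21 - 1 = 20. total_sold = 18
  Event 3 (sale 20): sell min(20,20)=20. stock: 20 - 20 = 0. total_sold = 38
  Event 4 (sale 12): sell min(12,0)=0. stock: 0 - 0 = 0. total_sold = 38
  Event 5 (sale 24): sell min(24,0)=0. stock: 0 - 0 = 0. total_sold = 38
  Event 6 (sale 21): sell min(21,0)=0. stock: 0 - 0 = 0. total_sold = 38
  Event 7 (restock 6): 0 + 6 = 6
  Event 8 (restock 26): 6 + 26 = 32
  Event 9 (return 4): 32 + 4 = 36
  Event 10 (adjust +6): 36 + 6 = 42
  Event 11 (sale 25): sell min(25,42)=25. stock: 42 - 25 = 17. total_sold = 63
  Event 12 (return 8): 17 + 8 = 25
Final: stock = 25, total_sold = 63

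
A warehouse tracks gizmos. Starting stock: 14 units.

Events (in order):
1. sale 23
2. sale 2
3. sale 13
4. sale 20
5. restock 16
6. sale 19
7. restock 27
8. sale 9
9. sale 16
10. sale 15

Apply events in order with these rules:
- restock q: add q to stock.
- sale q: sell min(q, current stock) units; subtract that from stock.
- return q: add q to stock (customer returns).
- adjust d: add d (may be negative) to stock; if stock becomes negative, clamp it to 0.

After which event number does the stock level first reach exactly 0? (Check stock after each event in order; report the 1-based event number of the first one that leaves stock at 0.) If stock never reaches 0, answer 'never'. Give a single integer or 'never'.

Processing events:
Start: stock = 14
  Event 1 (sale 23): sell min(23,14)=14. stock: 14 - 14 = 0. total_sold = 14
  Event 2 (sale 2): sell min(2,0)=0. stock: 0 - 0 = 0. total_sold = 14
  Event 3 (sale 13): sell min(13,0)=0. stock: 0 - 0 = 0. total_sold = 14
  Event 4 (sale 20): sell min(20,0)=0. stock: 0 - 0 = 0. total_sold = 14
  Event 5 (restock 16): 0 + 16 = 16
  Event 6 (sale 19): sell min(19,16)=16. stock: 16 - 16 = 0. total_sold = 30
  Event 7 (restock 27): 0 + 27 = 27
  Event 8 (sale 9): sell min(9,27)=9. stock: 27 - 9 = 18. total_sold = 39
  Event 9 (sale 16): sell min(16,18)=16. stock: 18 - 16 = 2. total_sold = 55
  Event 10 (sale 15): sell min(15,2)=2. stock: 2 - 2 = 0. total_sold = 57
Final: stock = 0, total_sold = 57

First zero at event 1.

Answer: 1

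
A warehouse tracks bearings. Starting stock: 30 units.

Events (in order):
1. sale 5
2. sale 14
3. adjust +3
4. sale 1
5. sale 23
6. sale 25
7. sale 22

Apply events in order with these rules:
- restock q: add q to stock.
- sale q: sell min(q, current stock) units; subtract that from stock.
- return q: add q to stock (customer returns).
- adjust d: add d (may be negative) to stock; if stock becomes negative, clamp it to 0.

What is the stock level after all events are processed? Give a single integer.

Processing events:
Start: stock = 30
  Event 1 (sale 5): sell min(5,30)=5. stock: 30 - 5 = 25. total_sold = 5
  Event 2 (sale 14): sell min(14,25)=14. stock: 25 - 14 = 11. total_sold = 19
  Event 3 (adjust +3): 11 + 3 = 14
  Event 4 (sale 1): sell min(1,14)=1. stock: 14 - 1 = 13. total_sold = 20
  Event 5 (sale 23): sell min(23,13)=13. stock: 13 - 13 = 0. total_sold = 33
  Event 6 (sale 25): sell min(25,0)=0. stock: 0 - 0 = 0. total_sold = 33
  Event 7 (sale 22): sell min(22,0)=0. stock: 0 - 0 = 0. total_sold = 33
Final: stock = 0, total_sold = 33

Answer: 0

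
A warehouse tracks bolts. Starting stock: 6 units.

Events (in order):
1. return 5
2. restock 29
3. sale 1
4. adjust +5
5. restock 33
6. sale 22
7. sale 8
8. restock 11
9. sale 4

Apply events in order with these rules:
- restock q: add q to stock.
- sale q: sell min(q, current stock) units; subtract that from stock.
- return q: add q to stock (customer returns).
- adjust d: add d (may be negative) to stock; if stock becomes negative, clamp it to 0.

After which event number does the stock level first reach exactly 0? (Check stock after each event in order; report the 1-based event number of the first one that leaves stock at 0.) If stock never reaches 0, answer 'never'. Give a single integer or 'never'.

Processing events:
Start: stock = 6
  Event 1 (return 5): 6 + 5 = 11
  Event 2 (restock 29): 11 + 29 = 40
  Event 3 (sale 1): sell min(1,40)=1. stock: 40 - 1 = 39. total_sold = 1
  Event 4 (adjust +5): 39 + 5 = 44
  Event 5 (restock 33): 44 + 33 = 77
  Event 6 (sale 22): sell min(22,77)=22. stock: 77 - 22 = 55. total_sold = 23
  Event 7 (sale 8): sell min(8,55)=8. stock: 55 - 8 = 47. total_sold = 31
  Event 8 (restock 11): 47 + 11 = 58
  Event 9 (sale 4): sell min(4,58)=4. stock: 58 - 4 = 54. total_sold = 35
Final: stock = 54, total_sold = 35

Stock never reaches 0.

Answer: never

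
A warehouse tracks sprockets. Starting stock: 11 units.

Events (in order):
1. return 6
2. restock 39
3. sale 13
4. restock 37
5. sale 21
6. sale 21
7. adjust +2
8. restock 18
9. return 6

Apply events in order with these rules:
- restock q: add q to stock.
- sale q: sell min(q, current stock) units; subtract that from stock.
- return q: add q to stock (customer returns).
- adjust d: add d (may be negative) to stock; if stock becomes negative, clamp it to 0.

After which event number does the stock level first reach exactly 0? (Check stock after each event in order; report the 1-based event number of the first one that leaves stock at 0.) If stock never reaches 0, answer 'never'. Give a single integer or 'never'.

Processing events:
Start: stock = 11
  Event 1 (return 6): 11 + 6 = 17
  Event 2 (restock 39): 17 + 39 = 56
  Event 3 (sale 13): sell min(13,56)=13. stock: 56 - 13 = 43. total_sold = 13
  Event 4 (restock 37): 43 + 37 = 80
  Event 5 (sale 21): sell min(21,80)=21. stock: 80 - 21 = 59. total_sold = 34
  Event 6 (sale 21): sell min(21,59)=21. stock: 59 - 21 = 38. total_sold = 55
  Event 7 (adjust +2): 38 + 2 = 40
  Event 8 (restock 18): 40 + 18 = 58
  Event 9 (return 6): 58 + 6 = 64
Final: stock = 64, total_sold = 55

Stock never reaches 0.

Answer: never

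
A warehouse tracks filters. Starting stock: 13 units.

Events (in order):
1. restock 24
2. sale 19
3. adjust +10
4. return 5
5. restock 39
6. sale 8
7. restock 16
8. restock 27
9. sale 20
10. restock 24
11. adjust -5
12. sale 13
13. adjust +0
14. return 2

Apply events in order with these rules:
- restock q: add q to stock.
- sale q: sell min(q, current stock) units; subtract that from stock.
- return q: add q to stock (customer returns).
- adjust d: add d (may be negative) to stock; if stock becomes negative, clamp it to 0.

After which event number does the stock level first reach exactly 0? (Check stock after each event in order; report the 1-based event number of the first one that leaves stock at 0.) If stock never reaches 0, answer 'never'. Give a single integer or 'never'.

Answer: never

Derivation:
Processing events:
Start: stock = 13
  Event 1 (restock 24): 13 + 24 = 37
  Event 2 (sale 19): sell min(19,37)=19. stock: 37 - 19 = 18. total_sold = 19
  Event 3 (adjust +10): 18 + 10 = 28
  Event 4 (return 5): 28 + 5 = 33
  Event 5 (restock 39): 33 + 39 = 72
  Event 6 (sale 8): sell min(8,72)=8. stock: 72 - 8 = 64. total_sold = 27
  Event 7 (restock 16): 64 + 16 = 80
  Event 8 (restock 27): 80 + 27 = 107
  Event 9 (sale 20): sell min(20,107)=20. stock: 107 - 20 = 87. total_sold = 47
  Event 10 (restock 24): 87 + 24 = 111
  Event 11 (adjust -5): 111 + -5 = 106
  Event 12 (sale 13): sell min(13,106)=13. stock: 106 - 13 = 93. total_sold = 60
  Event 13 (adjust +0): 93 + 0 = 93
  Event 14 (return 2): 93 + 2 = 95
Final: stock = 95, total_sold = 60

Stock never reaches 0.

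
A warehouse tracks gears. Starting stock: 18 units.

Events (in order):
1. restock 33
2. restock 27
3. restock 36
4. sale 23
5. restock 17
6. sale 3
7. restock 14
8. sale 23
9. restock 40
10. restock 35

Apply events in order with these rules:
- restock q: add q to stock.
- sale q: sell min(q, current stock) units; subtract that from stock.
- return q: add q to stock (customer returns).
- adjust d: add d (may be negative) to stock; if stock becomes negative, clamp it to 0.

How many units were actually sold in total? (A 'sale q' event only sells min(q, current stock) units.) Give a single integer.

Processing events:
Start: stock = 18
  Event 1 (restock 33): 18 + 33 = 51
  Event 2 (restock 27): 51 + 27 = 78
  Event 3 (restock 36): 78 + 36 = 114
  Event 4 (sale 23): sell min(23,114)=23. stock: 114 - 23 = 91. total_sold = 23
  Event 5 (restock 17): 91 + 17 = 108
  Event 6 (sale 3): sell min(3,108)=3. stock: 108 - 3 = 105. total_sold = 26
  Event 7 (restock 14): 105 + 14 = 119
  Event 8 (sale 23): sell min(23,119)=23. stock: 119 - 23 = 96. total_sold = 49
  Event 9 (restock 40): 96 + 40 = 136
  Event 10 (restock 35): 136 + 35 = 171
Final: stock = 171, total_sold = 49

Answer: 49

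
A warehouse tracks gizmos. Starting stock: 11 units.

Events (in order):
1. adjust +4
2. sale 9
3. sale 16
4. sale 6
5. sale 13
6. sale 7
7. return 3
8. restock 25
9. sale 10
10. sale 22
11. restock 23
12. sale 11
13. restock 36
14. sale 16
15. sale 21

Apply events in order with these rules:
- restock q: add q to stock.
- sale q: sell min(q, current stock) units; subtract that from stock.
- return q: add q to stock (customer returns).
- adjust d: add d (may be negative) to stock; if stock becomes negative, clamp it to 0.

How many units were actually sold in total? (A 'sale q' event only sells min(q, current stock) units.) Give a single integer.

Answer: 91

Derivation:
Processing events:
Start: stock = 11
  Event 1 (adjust +4): 11 + 4 = 15
  Event 2 (sale 9): sell min(9,15)=9. stock: 15 - 9 = 6. total_sold = 9
  Event 3 (sale 16): sell min(16,6)=6. stock: 6 - 6 = 0. total_sold = 15
  Event 4 (sale 6): sell min(6,0)=0. stock: 0 - 0 = 0. total_sold = 15
  Event 5 (sale 13): sell min(13,0)=0. stock: 0 - 0 = 0. total_sold = 15
  Event 6 (sale 7): sell min(7,0)=0. stock: 0 - 0 = 0. total_sold = 15
  Event 7 (return 3): 0 + 3 = 3
  Event 8 (restock 25): 3 + 25 = 28
  Event 9 (sale 10): sell min(10,28)=10. stock: 28 - 10 = 18. total_sold = 25
  Event 10 (sale 22): sell min(22,18)=18. stock: 18 - 18 = 0. total_sold = 43
  Event 11 (restock 23): 0 + 23 = 23
  Event 12 (sale 11): sell min(11,23)=11. stock: 23 - 11 = 12. total_sold = 54
  Event 13 (restock 36): 12 + 36 = 48
  Event 14 (sale 16): sell min(16,48)=16. stock: 48 - 16 = 32. total_sold = 70
  Event 15 (sale 21): sell min(21,32)=21. stock: 32 - 21 = 11. total_sold = 91
Final: stock = 11, total_sold = 91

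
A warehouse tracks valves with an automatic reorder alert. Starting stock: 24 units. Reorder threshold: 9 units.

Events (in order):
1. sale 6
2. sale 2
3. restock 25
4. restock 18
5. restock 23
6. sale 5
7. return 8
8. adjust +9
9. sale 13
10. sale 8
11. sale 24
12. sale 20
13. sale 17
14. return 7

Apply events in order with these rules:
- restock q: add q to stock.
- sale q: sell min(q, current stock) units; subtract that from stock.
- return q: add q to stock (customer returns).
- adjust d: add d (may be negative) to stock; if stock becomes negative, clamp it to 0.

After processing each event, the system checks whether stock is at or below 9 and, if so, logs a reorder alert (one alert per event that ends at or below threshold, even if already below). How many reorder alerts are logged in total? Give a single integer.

Answer: 0

Derivation:
Processing events:
Start: stock = 24
  Event 1 (sale 6): sell min(6,24)=6. stock: 24 - 6 = 18. total_sold = 6
  Event 2 (sale 2): sell min(2,18)=2. stock: 18 - 2 = 16. total_sold = 8
  Event 3 (restock 25): 16 + 25 = 41
  Event 4 (restock 18): 41 + 18 = 59
  Event 5 (restock 23): 59 + 23 = 82
  Event 6 (sale 5): sell min(5,82)=5. stock: 82 - 5 = 77. total_sold = 13
  Event 7 (return 8): 77 + 8 = 85
  Event 8 (adjust +9): 85 + 9 = 94
  Event 9 (sale 13): sell min(13,94)=13. stock: 94 - 13 = 81. total_sold = 26
  Event 10 (sale 8): sell min(8,81)=8. stock: 81 - 8 = 73. total_sold = 34
  Event 11 (sale 24): sell min(24,73)=24. stock: 73 - 24 = 49. total_sold = 58
  Event 12 (sale 20): sell min(20,49)=20. stock: 49 - 20 = 29. total_sold = 78
  Event 13 (sale 17): sell min(17,29)=17. stock: 29 - 17 = 12. total_sold = 95
  Event 14 (return 7): 12 + 7 = 19
Final: stock = 19, total_sold = 95

Checking against threshold 9:
  After event 1: stock=18 > 9
  After event 2: stock=16 > 9
  After event 3: stock=41 > 9
  After event 4: stock=59 > 9
  After event 5: stock=82 > 9
  After event 6: stock=77 > 9
  After event 7: stock=85 > 9
  After event 8: stock=94 > 9
  After event 9: stock=81 > 9
  After event 10: stock=73 > 9
  After event 11: stock=49 > 9
  After event 12: stock=29 > 9
  After event 13: stock=12 > 9
  After event 14: stock=19 > 9
Alert events: []. Count = 0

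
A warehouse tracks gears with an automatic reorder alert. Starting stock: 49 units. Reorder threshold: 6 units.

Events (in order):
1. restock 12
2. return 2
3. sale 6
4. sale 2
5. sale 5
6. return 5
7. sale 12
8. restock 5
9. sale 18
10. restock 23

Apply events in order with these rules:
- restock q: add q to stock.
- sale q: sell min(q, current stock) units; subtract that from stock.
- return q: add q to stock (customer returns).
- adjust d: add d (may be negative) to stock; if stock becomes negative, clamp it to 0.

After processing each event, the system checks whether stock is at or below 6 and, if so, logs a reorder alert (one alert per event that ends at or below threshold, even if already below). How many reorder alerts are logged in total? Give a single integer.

Processing events:
Start: stock = 49
  Event 1 (restock 12): 49 + 12 = 61
  Event 2 (return 2): 61 + 2 = 63
  Event 3 (sale 6): sell min(6,63)=6. stock: 63 - 6 = 57. total_sold = 6
  Event 4 (sale 2): sell min(2,57)=2. stock: 57 - 2 = 55. total_sold = 8
  Event 5 (sale 5): sell min(5,55)=5. stock: 55 - 5 = 50. total_sold = 13
  Event 6 (return 5): 50 + 5 = 55
  Event 7 (sale 12): sell min(12,55)=12. stock: 55 - 12 = 43. total_sold = 25
  Event 8 (restock 5): 43 + 5 = 48
  Event 9 (sale 18): sell min(18,48)=18. stock: 48 - 18 = 30. total_sold = 43
  Event 10 (restock 23): 30 + 23 = 53
Final: stock = 53, total_sold = 43

Checking against threshold 6:
  After event 1: stock=61 > 6
  After event 2: stock=63 > 6
  After event 3: stock=57 > 6
  After event 4: stock=55 > 6
  After event 5: stock=50 > 6
  After event 6: stock=55 > 6
  After event 7: stock=43 > 6
  After event 8: stock=48 > 6
  After event 9: stock=30 > 6
  After event 10: stock=53 > 6
Alert events: []. Count = 0

Answer: 0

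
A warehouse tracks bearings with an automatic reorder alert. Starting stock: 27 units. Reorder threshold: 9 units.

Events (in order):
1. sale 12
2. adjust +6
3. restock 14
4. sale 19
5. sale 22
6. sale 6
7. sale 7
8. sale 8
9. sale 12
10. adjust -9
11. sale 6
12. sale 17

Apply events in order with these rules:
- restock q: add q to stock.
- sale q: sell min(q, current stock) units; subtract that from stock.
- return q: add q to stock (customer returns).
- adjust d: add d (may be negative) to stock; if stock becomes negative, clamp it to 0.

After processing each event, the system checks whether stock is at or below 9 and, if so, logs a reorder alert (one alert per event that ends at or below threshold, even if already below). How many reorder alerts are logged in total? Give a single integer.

Processing events:
Start: stock = 27
  Event 1 (sale 12): sell min(12,27)=12. stock: 27 - 12 = 15. total_sold = 12
  Event 2 (adjust +6): 15 + 6 = 21
  Event 3 (restock 14): 21 + 14 = 35
  Event 4 (sale 19): sell min(19,35)=19. stock: 35 - 19 = 16. total_sold = 31
  Event 5 (sale 22): sell min(22,16)=16. stock: 16 - 16 = 0. total_sold = 47
  Event 6 (sale 6): sell min(6,0)=0. stock: 0 - 0 = 0. total_sold = 47
  Event 7 (sale 7): sell min(7,0)=0. stock: 0 - 0 = 0. total_sold = 47
  Event 8 (sale 8): sell min(8,0)=0. stock: 0 - 0 = 0. total_sold = 47
  Event 9 (sale 12): sell min(12,0)=0. stock: 0 - 0 = 0. total_sold = 47
  Event 10 (adjust -9): 0 + -9 = 0 (clamped to 0)
  Event 11 (sale 6): sell min(6,0)=0. stock: 0 - 0 = 0. total_sold = 47
  Event 12 (sale 17): sell min(17,0)=0. stock: 0 - 0 = 0. total_sold = 47
Final: stock = 0, total_sold = 47

Checking against threshold 9:
  After event 1: stock=15 > 9
  After event 2: stock=21 > 9
  After event 3: stock=35 > 9
  After event 4: stock=16 > 9
  After event 5: stock=0 <= 9 -> ALERT
  After event 6: stock=0 <= 9 -> ALERT
  After event 7: stock=0 <= 9 -> ALERT
  After event 8: stock=0 <= 9 -> ALERT
  After event 9: stock=0 <= 9 -> ALERT
  After event 10: stock=0 <= 9 -> ALERT
  After event 11: stock=0 <= 9 -> ALERT
  After event 12: stock=0 <= 9 -> ALERT
Alert events: [5, 6, 7, 8, 9, 10, 11, 12]. Count = 8

Answer: 8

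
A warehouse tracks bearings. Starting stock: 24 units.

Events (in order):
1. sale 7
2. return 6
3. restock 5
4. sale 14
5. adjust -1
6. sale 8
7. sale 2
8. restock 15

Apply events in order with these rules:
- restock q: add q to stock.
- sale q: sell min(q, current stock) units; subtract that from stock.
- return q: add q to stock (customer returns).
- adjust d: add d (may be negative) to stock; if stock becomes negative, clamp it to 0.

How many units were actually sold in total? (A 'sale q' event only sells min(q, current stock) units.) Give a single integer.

Processing events:
Start: stock = 24
  Event 1 (sale 7): sell min(7,24)=7. stock: 24 - 7 = 17. total_sold = 7
  Event 2 (return 6): 17 + 6 = 23
  Event 3 (restock 5): 23 + 5 = 28
  Event 4 (sale 14): sell min(14,28)=14. stock: 28 - 14 = 14. total_sold = 21
  Event 5 (adjust -1): 14 + -1 = 13
  Event 6 (sale 8): sell min(8,13)=8. stock: 13 - 8 = 5. total_sold = 29
  Event 7 (sale 2): sell min(2,5)=2. stock: 5 - 2 = 3. total_sold = 31
  Event 8 (restock 15): 3 + 15 = 18
Final: stock = 18, total_sold = 31

Answer: 31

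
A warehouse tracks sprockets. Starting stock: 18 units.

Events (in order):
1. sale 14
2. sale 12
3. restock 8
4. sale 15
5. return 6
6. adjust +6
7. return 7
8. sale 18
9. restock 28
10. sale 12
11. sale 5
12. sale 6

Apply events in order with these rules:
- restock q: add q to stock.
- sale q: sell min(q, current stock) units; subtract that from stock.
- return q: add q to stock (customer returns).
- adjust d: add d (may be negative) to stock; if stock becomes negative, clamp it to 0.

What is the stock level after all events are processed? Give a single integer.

Processing events:
Start: stock = 18
  Event 1 (sale 14): sell min(14,18)=14. stock: 18 - 14 = 4. total_sold = 14
  Event 2 (sale 12): sell min(12,4)=4. stock: 4 - 4 = 0. total_sold = 18
  Event 3 (restock 8): 0 + 8 = 8
  Event 4 (sale 15): sell min(15,8)=8. stock: 8 - 8 = 0. total_sold = 26
  Event 5 (return 6): 0 + 6 = 6
  Event 6 (adjust +6): 6 + 6 = 12
  Event 7 (return 7): 12 + 7 = 19
  Event 8 (sale 18): sell min(18,19)=18. stock: 19 - 18 = 1. total_sold = 44
  Event 9 (restock 28): 1 + 28 = 29
  Event 10 (sale 12): sell min(12,29)=12. stock: 29 - 12 = 17. total_sold = 56
  Event 11 (sale 5): sell min(5,17)=5. stock: 17 - 5 = 12. total_sold = 61
  Event 12 (sale 6): sell min(6,12)=6. stock: 12 - 6 = 6. total_sold = 67
Final: stock = 6, total_sold = 67

Answer: 6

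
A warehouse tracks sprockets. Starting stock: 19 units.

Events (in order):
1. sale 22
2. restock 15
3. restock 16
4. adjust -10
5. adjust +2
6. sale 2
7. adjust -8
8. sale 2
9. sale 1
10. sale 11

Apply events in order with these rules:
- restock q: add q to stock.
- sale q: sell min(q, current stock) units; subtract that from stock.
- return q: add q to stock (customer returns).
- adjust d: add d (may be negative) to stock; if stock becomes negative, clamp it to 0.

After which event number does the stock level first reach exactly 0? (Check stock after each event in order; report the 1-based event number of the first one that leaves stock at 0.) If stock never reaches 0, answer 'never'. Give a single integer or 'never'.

Answer: 1

Derivation:
Processing events:
Start: stock = 19
  Event 1 (sale 22): sell min(22,19)=19. stock: 19 - 19 = 0. total_sold = 19
  Event 2 (restock 15): 0 + 15 = 15
  Event 3 (restock 16): 15 + 16 = 31
  Event 4 (adjust -10): 31 + -10 = 21
  Event 5 (adjust +2): 21 + 2 = 23
  Event 6 (sale 2): sell min(2,23)=2. stock: 23 - 2 = 21. total_sold = 21
  Event 7 (adjust -8): 21 + -8 = 13
  Event 8 (sale 2): sell min(2,13)=2. stock: 13 - 2 = 11. total_sold = 23
  Event 9 (sale 1): sell min(1,11)=1. stock: 11 - 1 = 10. total_sold = 24
  Event 10 (sale 11): sell min(11,10)=10. stock: 10 - 10 = 0. total_sold = 34
Final: stock = 0, total_sold = 34

First zero at event 1.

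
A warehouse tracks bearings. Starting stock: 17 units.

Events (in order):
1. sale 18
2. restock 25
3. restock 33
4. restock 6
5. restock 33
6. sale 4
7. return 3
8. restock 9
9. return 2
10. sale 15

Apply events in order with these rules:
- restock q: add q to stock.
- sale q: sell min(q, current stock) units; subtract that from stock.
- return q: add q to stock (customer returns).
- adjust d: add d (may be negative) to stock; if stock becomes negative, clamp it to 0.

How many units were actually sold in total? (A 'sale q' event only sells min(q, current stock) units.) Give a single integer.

Answer: 36

Derivation:
Processing events:
Start: stock = 17
  Event 1 (sale 18): sell min(18,17)=17. stock: 17 - 17 = 0. total_sold = 17
  Event 2 (restock 25): 0 + 25 = 25
  Event 3 (restock 33): 25 + 33 = 58
  Event 4 (restock 6): 58 + 6 = 64
  Event 5 (restock 33): 64 + 33 = 97
  Event 6 (sale 4): sell min(4,97)=4. stock: 97 - 4 = 93. total_sold = 21
  Event 7 (return 3): 93 + 3 = 96
  Event 8 (restock 9): 96 + 9 = 105
  Event 9 (return 2): 105 + 2 = 107
  Event 10 (sale 15): sell min(15,107)=15. stock: 107 - 15 = 92. total_sold = 36
Final: stock = 92, total_sold = 36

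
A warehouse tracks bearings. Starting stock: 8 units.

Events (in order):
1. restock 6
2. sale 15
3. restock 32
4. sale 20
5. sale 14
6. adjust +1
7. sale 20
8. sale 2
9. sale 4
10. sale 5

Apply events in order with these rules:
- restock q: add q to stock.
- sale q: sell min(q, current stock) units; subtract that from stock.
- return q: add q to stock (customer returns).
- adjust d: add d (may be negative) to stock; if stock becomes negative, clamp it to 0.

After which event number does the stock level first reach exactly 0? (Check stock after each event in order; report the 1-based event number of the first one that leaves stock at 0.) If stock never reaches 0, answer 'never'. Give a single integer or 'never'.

Answer: 2

Derivation:
Processing events:
Start: stock = 8
  Event 1 (restock 6): 8 + 6 = 14
  Event 2 (sale 15): sell min(15,14)=14. stock: 14 - 14 = 0. total_sold = 14
  Event 3 (restock 32): 0 + 32 = 32
  Event 4 (sale 20): sell min(20,32)=20. stock: 32 - 20 = 12. total_sold = 34
  Event 5 (sale 14): sell min(14,12)=12. stock: 12 - 12 = 0. total_sold = 46
  Event 6 (adjust +1): 0 + 1 = 1
  Event 7 (sale 20): sell min(20,1)=1. stock: 1 - 1 = 0. total_sold = 47
  Event 8 (sale 2): sell min(2,0)=0. stock: 0 - 0 = 0. total_sold = 47
  Event 9 (sale 4): sell min(4,0)=0. stock: 0 - 0 = 0. total_sold = 47
  Event 10 (sale 5): sell min(5,0)=0. stock: 0 - 0 = 0. total_sold = 47
Final: stock = 0, total_sold = 47

First zero at event 2.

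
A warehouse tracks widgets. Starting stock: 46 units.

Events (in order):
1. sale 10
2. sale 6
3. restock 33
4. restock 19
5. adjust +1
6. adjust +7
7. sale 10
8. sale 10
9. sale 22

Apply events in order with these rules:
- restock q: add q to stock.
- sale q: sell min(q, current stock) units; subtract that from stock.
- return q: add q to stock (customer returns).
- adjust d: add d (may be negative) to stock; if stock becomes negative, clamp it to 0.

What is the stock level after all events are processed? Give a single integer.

Answer: 48

Derivation:
Processing events:
Start: stock = 46
  Event 1 (sale 10): sell min(10,46)=10. stock: 46 - 10 = 36. total_sold = 10
  Event 2 (sale 6): sell min(6,36)=6. stock: 36 - 6 = 30. total_sold = 16
  Event 3 (restock 33): 30 + 33 = 63
  Event 4 (restock 19): 63 + 19 = 82
  Event 5 (adjust +1): 82 + 1 = 83
  Event 6 (adjust +7): 83 + 7 = 90
  Event 7 (sale 10): sell min(10,90)=10. stock: 90 - 10 = 80. total_sold = 26
  Event 8 (sale 10): sell min(10,80)=10. stock: 80 - 10 = 70. total_sold = 36
  Event 9 (sale 22): sell min(22,70)=22. stock: 70 - 22 = 48. total_sold = 58
Final: stock = 48, total_sold = 58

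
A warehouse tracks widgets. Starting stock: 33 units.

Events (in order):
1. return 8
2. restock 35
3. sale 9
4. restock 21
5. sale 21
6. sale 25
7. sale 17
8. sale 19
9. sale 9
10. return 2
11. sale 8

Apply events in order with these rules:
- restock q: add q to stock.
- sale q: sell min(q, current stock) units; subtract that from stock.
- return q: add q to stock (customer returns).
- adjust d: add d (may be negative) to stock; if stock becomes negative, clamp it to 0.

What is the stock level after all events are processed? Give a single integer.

Answer: 0

Derivation:
Processing events:
Start: stock = 33
  Event 1 (return 8): 33 + 8 = 41
  Event 2 (restock 35): 41 + 35 = 76
  Event 3 (sale 9): sell min(9,76)=9. stock: 76 - 9 = 67. total_sold = 9
  Event 4 (restock 21): 67 + 21 = 88
  Event 5 (sale 21): sell min(21,88)=21. stock: 88 - 21 = 67. total_sold = 30
  Event 6 (sale 25): sell min(25,67)=25. stock: 67 - 25 = 42. total_sold = 55
  Event 7 (sale 17): sell min(17,42)=17. stock: 42 - 17 = 25. total_sold = 72
  Event 8 (sale 19): sell min(19,25)=19. stock: 25 - 19 = 6. total_sold = 91
  Event 9 (sale 9): sell min(9,6)=6. stock: 6 - 6 = 0. total_sold = 97
  Event 10 (return 2): 0 + 2 = 2
  Event 11 (sale 8): sell min(8,2)=2. stock: 2 - 2 = 0. total_sold = 99
Final: stock = 0, total_sold = 99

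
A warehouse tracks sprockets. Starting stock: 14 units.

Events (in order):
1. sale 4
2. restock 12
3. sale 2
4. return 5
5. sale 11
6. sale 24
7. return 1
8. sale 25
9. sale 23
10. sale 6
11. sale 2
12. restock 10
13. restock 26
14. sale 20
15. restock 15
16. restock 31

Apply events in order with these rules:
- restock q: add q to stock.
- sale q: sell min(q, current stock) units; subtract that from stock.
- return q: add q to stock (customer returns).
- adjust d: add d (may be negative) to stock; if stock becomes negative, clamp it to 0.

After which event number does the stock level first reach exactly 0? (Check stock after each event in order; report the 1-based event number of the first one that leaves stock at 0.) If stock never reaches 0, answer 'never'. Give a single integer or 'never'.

Processing events:
Start: stock = 14
  Event 1 (sale 4): sell min(4,14)=4. stock: 14 - 4 = 10. total_sold = 4
  Event 2 (restock 12): 10 + 12 = 22
  Event 3 (sale 2): sell min(2,22)=2. stock: 22 - 2 = 20. total_sold = 6
  Event 4 (return 5): 20 + 5 = 25
  Event 5 (sale 11): sell min(11,25)=11. stock: 25 - 11 = 14. total_sold = 17
  Event 6 (sale 24): sell min(24,14)=14. stock: 14 - 14 = 0. total_sold = 31
  Event 7 (return 1): 0 + 1 = 1
  Event 8 (sale 25): sell min(25,1)=1. stock: 1 - 1 = 0. total_sold = 32
  Event 9 (sale 23): sell min(23,0)=0. stock: 0 - 0 = 0. total_sold = 32
  Event 10 (sale 6): sell min(6,0)=0. stock: 0 - 0 = 0. total_sold = 32
  Event 11 (sale 2): sell min(2,0)=0. stock: 0 - 0 = 0. total_sold = 32
  Event 12 (restock 10): 0 + 10 = 10
  Event 13 (restock 26): 10 + 26 = 36
  Event 14 (sale 20): sell min(20,36)=20. stock: 36 - 20 = 16. total_sold = 52
  Event 15 (restock 15): 16 + 15 = 31
  Event 16 (restock 31): 31 + 31 = 62
Final: stock = 62, total_sold = 52

First zero at event 6.

Answer: 6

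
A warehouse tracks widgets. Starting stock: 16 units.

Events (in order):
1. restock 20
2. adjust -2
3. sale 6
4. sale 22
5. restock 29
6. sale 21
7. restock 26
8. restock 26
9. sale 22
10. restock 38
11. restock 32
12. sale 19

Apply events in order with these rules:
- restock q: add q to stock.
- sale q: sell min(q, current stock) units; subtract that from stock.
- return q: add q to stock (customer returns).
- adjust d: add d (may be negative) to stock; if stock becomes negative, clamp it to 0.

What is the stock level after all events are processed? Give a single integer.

Processing events:
Start: stock = 16
  Event 1 (restock 20): 16 + 20 = 36
  Event 2 (adjust -2): 36 + -2 = 34
  Event 3 (sale 6): sell min(6,34)=6. stock: 34 - 6 = 28. total_sold = 6
  Event 4 (sale 22): sell min(22,28)=22. stock: 28 - 22 = 6. total_sold = 28
  Event 5 (restock 29): 6 + 29 = 35
  Event 6 (sale 21): sell min(21,35)=21. stock: 35 - 21 = 14. total_sold = 49
  Event 7 (restock 26): 14 + 26 = 40
  Event 8 (restock 26): 40 + 26 = 66
  Event 9 (sale 22): sell min(22,66)=22. stock: 66 - 22 = 44. total_sold = 71
  Event 10 (restock 38): 44 + 38 = 82
  Event 11 (restock 32): 82 + 32 = 114
  Event 12 (sale 19): sell min(19,114)=19. stock: 114 - 19 = 95. total_sold = 90
Final: stock = 95, total_sold = 90

Answer: 95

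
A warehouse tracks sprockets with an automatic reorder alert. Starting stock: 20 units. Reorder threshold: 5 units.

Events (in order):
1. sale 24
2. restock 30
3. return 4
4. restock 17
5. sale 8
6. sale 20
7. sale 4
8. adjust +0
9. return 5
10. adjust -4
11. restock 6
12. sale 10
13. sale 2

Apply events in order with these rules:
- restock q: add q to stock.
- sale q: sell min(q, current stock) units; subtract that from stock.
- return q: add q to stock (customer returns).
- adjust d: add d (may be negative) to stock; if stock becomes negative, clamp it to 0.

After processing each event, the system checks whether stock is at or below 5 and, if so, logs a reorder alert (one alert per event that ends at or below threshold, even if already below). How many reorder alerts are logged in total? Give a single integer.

Answer: 1

Derivation:
Processing events:
Start: stock = 20
  Event 1 (sale 24): sell min(24,20)=20. stock: 20 - 20 = 0. total_sold = 20
  Event 2 (restock 30): 0 + 30 = 30
  Event 3 (return 4): 30 + 4 = 34
  Event 4 (restock 17): 34 + 17 = 51
  Event 5 (sale 8): sell min(8,51)=8. stock: 51 - 8 = 43. total_sold = 28
  Event 6 (sale 20): sell min(20,43)=20. stock: 43 - 20 = 23. total_sold = 48
  Event 7 (sale 4): sell min(4,23)=4. stock: 23 - 4 = 19. total_sold = 52
  Event 8 (adjust +0): 19 + 0 = 19
  Event 9 (return 5): 19 + 5 = 24
  Event 10 (adjust -4): 24 + -4 = 20
  Event 11 (restock 6): 20 + 6 = 26
  Event 12 (sale 10): sell min(10,26)=10. stock: 26 - 10 = 16. total_sold = 62
  Event 13 (sale 2): sell min(2,16)=2. stock: 16 - 2 = 14. total_sold = 64
Final: stock = 14, total_sold = 64

Checking against threshold 5:
  After event 1: stock=0 <= 5 -> ALERT
  After event 2: stock=30 > 5
  After event 3: stock=34 > 5
  After event 4: stock=51 > 5
  After event 5: stock=43 > 5
  After event 6: stock=23 > 5
  After event 7: stock=19 > 5
  After event 8: stock=19 > 5
  After event 9: stock=24 > 5
  After event 10: stock=20 > 5
  After event 11: stock=26 > 5
  After event 12: stock=16 > 5
  After event 13: stock=14 > 5
Alert events: [1]. Count = 1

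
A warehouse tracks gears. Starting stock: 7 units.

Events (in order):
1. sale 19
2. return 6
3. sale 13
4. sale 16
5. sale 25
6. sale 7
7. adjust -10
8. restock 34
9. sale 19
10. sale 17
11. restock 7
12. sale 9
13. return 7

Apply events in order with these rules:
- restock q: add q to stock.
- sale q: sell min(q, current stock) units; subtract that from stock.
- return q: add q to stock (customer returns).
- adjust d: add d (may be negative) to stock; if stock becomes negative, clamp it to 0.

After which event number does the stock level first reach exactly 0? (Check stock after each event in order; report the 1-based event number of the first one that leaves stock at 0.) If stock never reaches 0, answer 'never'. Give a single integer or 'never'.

Processing events:
Start: stock = 7
  Event 1 (sale 19): sell min(19,7)=7. stock: 7 - 7 = 0. total_sold = 7
  Event 2 (return 6): 0 + 6 = 6
  Event 3 (sale 13): sell min(13,6)=6. stock: 6 - 6 = 0. total_sold = 13
  Event 4 (sale 16): sell min(16,0)=0. stock: 0 - 0 = 0. total_sold = 13
  Event 5 (sale 25): sell min(25,0)=0. stock: 0 - 0 = 0. total_sold = 13
  Event 6 (sale 7): sell min(7,0)=0. stock: 0 - 0 = 0. total_sold = 13
  Event 7 (adjust -10): 0 + -10 = 0 (clamped to 0)
  Event 8 (restock 34): 0 + 34 = 34
  Event 9 (sale 19): sell min(19,34)=19. stock: 34 - 19 = 15. total_sold = 32
  Event 10 (sale 17): sell min(17,15)=15. stock: 15 - 15 = 0. total_sold = 47
  Event 11 (restock 7): 0 + 7 = 7
  Event 12 (sale 9): sell min(9,7)=7. stock: 7 - 7 = 0. total_sold = 54
  Event 13 (return 7): 0 + 7 = 7
Final: stock = 7, total_sold = 54

First zero at event 1.

Answer: 1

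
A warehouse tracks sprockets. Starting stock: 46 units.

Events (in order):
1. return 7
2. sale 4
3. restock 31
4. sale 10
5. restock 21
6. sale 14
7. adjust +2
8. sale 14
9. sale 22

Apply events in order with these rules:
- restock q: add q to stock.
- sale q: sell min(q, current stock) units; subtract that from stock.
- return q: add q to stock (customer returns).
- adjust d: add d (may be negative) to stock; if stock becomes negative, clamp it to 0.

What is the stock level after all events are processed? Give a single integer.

Processing events:
Start: stock = 46
  Event 1 (return 7): 46 + 7 = 53
  Event 2 (sale 4): sell min(4,53)=4. stock: 53 - 4 = 49. total_sold = 4
  Event 3 (restock 31): 49 + 31 = 80
  Event 4 (sale 10): sell min(10,80)=10. stock: 80 - 10 = 70. total_sold = 14
  Event 5 (restock 21): 70 + 21 = 91
  Event 6 (sale 14): sell min(14,91)=14. stock: 91 - 14 = 77. total_sold = 28
  Event 7 (adjust +2): 77 + 2 = 79
  Event 8 (sale 14): sell min(14,79)=14. stock: 79 - 14 = 65. total_sold = 42
  Event 9 (sale 22): sell min(22,65)=22. stock: 65 - 22 = 43. total_sold = 64
Final: stock = 43, total_sold = 64

Answer: 43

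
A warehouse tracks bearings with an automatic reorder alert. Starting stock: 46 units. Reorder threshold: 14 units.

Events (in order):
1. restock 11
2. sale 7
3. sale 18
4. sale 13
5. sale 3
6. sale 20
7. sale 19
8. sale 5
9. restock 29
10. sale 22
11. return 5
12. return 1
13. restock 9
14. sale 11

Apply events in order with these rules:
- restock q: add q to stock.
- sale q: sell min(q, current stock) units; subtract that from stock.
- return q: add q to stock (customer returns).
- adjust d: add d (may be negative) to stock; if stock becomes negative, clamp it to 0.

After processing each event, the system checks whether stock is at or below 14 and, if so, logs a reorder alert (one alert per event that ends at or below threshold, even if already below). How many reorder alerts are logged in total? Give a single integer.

Processing events:
Start: stock = 46
  Event 1 (restock 11): 46 + 11 = 57
  Event 2 (sale 7): sell min(7,57)=7. stock: 57 - 7 = 50. total_sold = 7
  Event 3 (sale 18): sell min(18,50)=18. stock: 50 - 18 = 32. total_sold = 25
  Event 4 (sale 13): sell min(13,32)=13. stock: 32 - 13 = 19. total_sold = 38
  Event 5 (sale 3): sell min(3,19)=3. stock: 19 - 3 = 16. total_sold = 41
  Event 6 (sale 20): sell min(20,16)=16. stock: 16 - 16 = 0. total_sold = 57
  Event 7 (sale 19): sell min(19,0)=0. stock: 0 - 0 = 0. total_sold = 57
  Event 8 (sale 5): sell min(5,0)=0. stock: 0 - 0 = 0. total_sold = 57
  Event 9 (restock 29): 0 + 29 = 29
  Event 10 (sale 22): sell min(22,29)=22. stock: 29 - 22 = 7. total_sold = 79
  Event 11 (return 5): 7 + 5 = 12
  Event 12 (return 1): 12 + 1 = 13
  Event 13 (restock 9): 13 + 9 = 22
  Event 14 (sale 11): sell min(11,22)=11. stock: 22 - 11 = 11. total_sold = 90
Final: stock = 11, total_sold = 90

Checking against threshold 14:
  After event 1: stock=57 > 14
  After event 2: stock=50 > 14
  After event 3: stock=32 > 14
  After event 4: stock=19 > 14
  After event 5: stock=16 > 14
  After event 6: stock=0 <= 14 -> ALERT
  After event 7: stock=0 <= 14 -> ALERT
  After event 8: stock=0 <= 14 -> ALERT
  After event 9: stock=29 > 14
  After event 10: stock=7 <= 14 -> ALERT
  After event 11: stock=12 <= 14 -> ALERT
  After event 12: stock=13 <= 14 -> ALERT
  After event 13: stock=22 > 14
  After event 14: stock=11 <= 14 -> ALERT
Alert events: [6, 7, 8, 10, 11, 12, 14]. Count = 7

Answer: 7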